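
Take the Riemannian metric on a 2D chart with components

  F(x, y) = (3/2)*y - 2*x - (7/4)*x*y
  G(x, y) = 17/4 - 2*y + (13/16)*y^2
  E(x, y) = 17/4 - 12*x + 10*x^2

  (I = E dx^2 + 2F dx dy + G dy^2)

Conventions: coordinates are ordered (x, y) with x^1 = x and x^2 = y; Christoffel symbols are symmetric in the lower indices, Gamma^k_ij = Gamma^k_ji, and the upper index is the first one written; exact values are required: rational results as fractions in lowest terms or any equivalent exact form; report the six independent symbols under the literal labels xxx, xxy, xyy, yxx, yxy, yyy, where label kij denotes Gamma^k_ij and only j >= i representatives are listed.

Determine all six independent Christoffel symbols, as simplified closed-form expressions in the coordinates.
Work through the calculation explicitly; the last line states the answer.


E = 17/4 - 12*x + 10*x^2; F = (3/2)*y - 2*x - (7/4)*x*y; G = 17/4 - 2*y + (13/16)*y^2
Gamma^k_ij = (1/2) g^{kl} (d_i g_jl + d_j g_il - d_l g_ij), with g^inv = (1/(EG-F^2)) [[G, -F], [-F, E]]
first partials: E_x = -12 + 20*x, E_y = 0, F_x = -2 - (7/4)*y, F_y = 3/2 - (7/4)*x, G_x = 0, G_y = -2 + (13/8)*y
D = EG - F^2 = 289/16 - (17/2)*y - 51*x + (77/64)*y^2 + 30*x*y + (77/2)*x^2 - (9/2)*x*y^2 - 27*x^2*y + (81/16)*x^2*y^2
expanded: Gamma^x_xx = (G E_x - 2F F_x + F E_y)/(2D), Gamma^x_xy = (G E_y - F G_x)/(2D), Gamma^x_yy = (2G F_y - G G_x - F G_y)/(2D), Gamma^y_xx = (2E F_x - E E_y - F E_x)/(2D), Gamma^y_xy = (E G_x - F E_y)/(2D), Gamma^y_yy = (E G_y - 2F F_y + F G_x)/(2D); substitute and cancel common factors

Answer: Gamma_xxx = (324*x*y^2 - 1728*x*y + 2464*x - 144*y^2 + 960*y - 1632)/(324*x^2*y^2 - 1728*x^2*y + 2464*x^2 - 288*x*y^2 + 1920*x*y - 3264*x + 77*y^2 - 544*y + 1156), Gamma_xxy = 0, Gamma_xyy = (216*x*y - 604*x - 96*y + 408)/(324*x^2*y^2 - 1728*x^2*y + 2464*x^2 - 288*x*y^2 + 1920*x*y - 3264*x + 77*y^2 - 544*y + 1156), Gamma_yxx = (-288*x*y + 768*x + 100*y - 544)/(324*x^2*y^2 - 1728*x^2*y + 2464*x^2 - 288*x*y^2 + 1920*x*y - 3264*x + 77*y^2 - 544*y + 1156), Gamma_yxy = 0, Gamma_yyy = (324*x^2*y - 864*x^2 - 288*x*y + 960*x + 77*y - 272)/(324*x^2*y^2 - 1728*x^2*y + 2464*x^2 - 288*x*y^2 + 1920*x*y - 3264*x + 77*y^2 - 544*y + 1156)


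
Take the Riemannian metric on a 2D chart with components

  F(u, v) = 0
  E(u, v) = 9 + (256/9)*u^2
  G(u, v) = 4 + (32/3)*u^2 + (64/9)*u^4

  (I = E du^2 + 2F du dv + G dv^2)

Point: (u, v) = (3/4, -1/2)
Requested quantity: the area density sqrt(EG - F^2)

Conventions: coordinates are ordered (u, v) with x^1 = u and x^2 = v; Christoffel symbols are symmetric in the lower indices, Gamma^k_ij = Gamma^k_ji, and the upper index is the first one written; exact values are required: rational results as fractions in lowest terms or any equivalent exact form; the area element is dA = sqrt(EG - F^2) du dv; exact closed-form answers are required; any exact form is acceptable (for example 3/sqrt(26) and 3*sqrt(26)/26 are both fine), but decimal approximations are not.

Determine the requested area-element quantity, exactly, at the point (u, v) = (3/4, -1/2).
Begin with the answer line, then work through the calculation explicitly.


Answer: sqrt(EG - F^2) = 35/2

E = 25, F = 0, G = 49/4; EG - F^2 = 1225/4


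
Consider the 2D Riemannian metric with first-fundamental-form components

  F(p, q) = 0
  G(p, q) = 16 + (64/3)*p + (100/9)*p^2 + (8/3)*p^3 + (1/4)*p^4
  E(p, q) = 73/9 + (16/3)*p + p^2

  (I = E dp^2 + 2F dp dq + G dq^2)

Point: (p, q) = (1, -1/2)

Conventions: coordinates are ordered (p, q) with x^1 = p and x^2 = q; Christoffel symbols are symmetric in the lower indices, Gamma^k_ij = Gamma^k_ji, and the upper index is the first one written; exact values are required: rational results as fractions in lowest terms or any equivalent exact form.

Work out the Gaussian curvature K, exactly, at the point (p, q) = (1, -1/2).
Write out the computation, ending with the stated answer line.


E = 130/9, F = 0, G = 1849/36, EG - F^2 = 120185/162 at the point
E_p = 22/3, E_q = 0, F_p = 0, F_q = 0, G_p = 473/9, G_q = 0
E_qq = 0, F_pq = 0, G_pp = 371/9
Evaluate Brioschi's two determinant matrices M1, M2 and divide by (EG - F^2)^2.
M1 = [[-E_qq/2 + F_pq - G_pp/2, E_p/2, F_p - E_q/2], [F_q - G_p/2, E, F], [G_q/2, F, G]] = [[-371/18, 11/3, 0], [-473/18, 130/9, 0], [0, 0, 1849/36]]; det M1 = -60316229/5832
M2 = [[0, E_q/2, G_p/2], [E_q/2, E, F], [G_p/2, F, G]] = [[0, 0, 473/18], [0, 130/9, 0], [473/18, 0, 1849/36]]; det M2 = -14542385/1458
det M1 - det M2 = -79507/216; K = -79507/216 / (120185/162)^2 = -243/363350

Answer: K = -243/363350


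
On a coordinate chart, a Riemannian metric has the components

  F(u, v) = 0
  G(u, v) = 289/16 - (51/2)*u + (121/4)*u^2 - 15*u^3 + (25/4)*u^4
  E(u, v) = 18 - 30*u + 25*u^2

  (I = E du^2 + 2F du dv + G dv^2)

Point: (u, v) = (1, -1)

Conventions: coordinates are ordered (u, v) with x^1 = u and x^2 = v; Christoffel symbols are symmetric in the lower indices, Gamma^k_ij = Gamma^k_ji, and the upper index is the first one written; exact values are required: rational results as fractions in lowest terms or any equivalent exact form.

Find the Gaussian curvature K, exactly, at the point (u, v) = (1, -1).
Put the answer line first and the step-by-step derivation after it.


Answer: K = -12/169

E = 13, F = 0, G = 225/16, EG - F^2 = 2925/16 at the point
E_u = 20, E_v = 0, F_u = 0, F_v = 0, G_u = 15, G_v = 0
E_vv = 0, F_uv = 0, G_uu = 91/2
The intrinsic route: Brioschi's K = (det M1 - det M2)/(EG - F^2)^2.
M1 = [[-E_vv/2 + F_uv - G_uu/2, E_u/2, F_u - E_v/2], [F_v - G_u/2, E, F], [G_v/2, F, G]] = [[-91/4, 10, 0], [-15/2, 13, 0], [0, 0, 225/16]]; det M1 = -198675/64
M2 = [[0, E_v/2, G_u/2], [E_v/2, E, F], [G_u/2, F, G]] = [[0, 0, 15/2], [0, 13, 0], [15/2, 0, 225/16]]; det M2 = -2925/4
det M1 - det M2 = -151875/64; K = -151875/64 / (2925/16)^2 = -12/169


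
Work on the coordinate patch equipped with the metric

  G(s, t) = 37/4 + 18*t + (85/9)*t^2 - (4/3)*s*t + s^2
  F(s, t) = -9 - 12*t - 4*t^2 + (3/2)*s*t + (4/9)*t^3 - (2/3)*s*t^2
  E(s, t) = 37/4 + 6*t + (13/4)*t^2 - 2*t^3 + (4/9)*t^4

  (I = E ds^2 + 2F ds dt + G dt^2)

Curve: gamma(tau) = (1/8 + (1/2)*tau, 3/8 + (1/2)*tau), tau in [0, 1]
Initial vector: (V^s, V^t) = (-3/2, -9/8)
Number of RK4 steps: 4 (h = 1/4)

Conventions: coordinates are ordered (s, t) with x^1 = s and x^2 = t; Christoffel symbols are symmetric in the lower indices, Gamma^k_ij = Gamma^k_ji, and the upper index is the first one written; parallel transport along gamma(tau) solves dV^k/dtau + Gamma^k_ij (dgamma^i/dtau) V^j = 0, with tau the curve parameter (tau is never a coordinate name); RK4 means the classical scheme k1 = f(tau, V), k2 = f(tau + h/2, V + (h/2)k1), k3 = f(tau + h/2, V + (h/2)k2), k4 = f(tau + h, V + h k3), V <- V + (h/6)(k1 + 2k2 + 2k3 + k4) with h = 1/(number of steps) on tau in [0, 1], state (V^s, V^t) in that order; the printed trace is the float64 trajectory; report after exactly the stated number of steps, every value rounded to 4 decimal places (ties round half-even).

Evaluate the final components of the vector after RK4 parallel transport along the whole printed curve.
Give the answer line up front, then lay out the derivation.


Answer: V^s = -1.0150, V^t = -0.5983

gamma'(tau) = (1/2, 1/2); f(tau, V)^k = -Gamma^k_ij(gamma(tau)) gamma'^i(tau) V^j; h = 1/4; intermediate values shown to 6 dp
curve data and Christoffel symbols at the stage parameters:
  tau = 0.000000: gamma = (0.125000, 0.375000), gamma' = (0.500000, 0.500000); Gamma_sss = -4.962465, Gamma_sst = 6.802264, Gamma_stt = -8.149272, Gamma_tss = -4.209915, Gamma_tst = 5.495774, Gamma_ttt = -5.871816
  tau = 0.125000: gamma = (0.187500, 0.437500), gamma' = (0.500000, 0.500000); Gamma_sss = -4.416895, Gamma_sst = 6.334638, Gamma_stt = -7.763956, Gamma_tss = -3.664855, Gamma_tst = 4.992480, Gamma_ttt = -5.436018
  tau = 0.250000: gamma = (0.250000, 0.500000), gamma' = (0.500000, 0.500000); Gamma_sss = -3.918663, Gamma_sst = 5.862517, Gamma_stt = -7.372051, Gamma_tss = -3.184883, Gamma_tst = 4.512437, Gamma_ttt = -5.018427
  tau = 0.375000: gamma = (0.312500, 0.562500), gamma' = (0.500000, 0.500000); Gamma_sss = -3.483703, Gamma_sst = 5.421754, Gamma_stt = -7.010754, Gamma_tss = -2.776732, Gamma_tst = 4.080297, Gamma_ttt = -4.645218
  tau = 0.500000: gamma = (0.375000, 0.625000), gamma' = (0.500000, 0.500000); Gamma_sss = -3.113486, Gamma_sst = 5.028035, Gamma_stt = -6.697326, Gamma_tss = -2.436082, Gamma_tst = 3.703778, Gamma_ttt = -4.325640
  tau = 0.625000: gamma = (0.437500, 0.687500), gamma' = (0.500000, 0.500000); Gamma_sss = -2.802873, Gamma_sst = 4.685687, Gamma_stt = -6.437640, Gamma_tss = -2.154416, Gamma_tst = 3.381900, Gamma_ttt = -4.060085
  tau = 0.750000: gamma = (0.500000, 0.750000), gamma' = (0.500000, 0.500000); Gamma_sss = -2.544503, Gamma_sst = 4.393418, Gamma_stt = -6.231862, Gamma_tss = -1.922513, Gamma_tst = 3.109948, Gamma_ttt = -3.845026
  tau = 0.875000: gamma = (0.562500, 0.812500), gamma' = (0.500000, 0.500000); Gamma_sss = -2.330916, Gamma_sst = 4.147597, Gamma_stt = -6.077752, Gamma_tss = -1.731956, Gamma_tst = 2.882102, Gamma_ttt = -3.675689
  tau = 1.000000: gamma = (0.625000, 0.875000), gamma' = (0.500000, 0.500000); Gamma_sss = -2.155461, Gamma_sst = 3.943985, Gamma_stt = -5.972438, Gamma_tss = -1.575630, Gamma_tst = 2.692695, Gamma_ttt = -3.547359
step 0: V^s = -1.5000, V^t = -1.1250
step 1: k1 = (0.622157, 0.752871), k2 = (0.627000, 0.715475), k3 = (0.623079, 0.714037), k4 = (0.592114, 0.652812); V <- V + (h/6)(k1 + 2k2 + 2k3 + k4): V^s = -1.3452, V^t = -0.9473
step 2: k1 = (0.592474, 0.653271), k2 = (0.544044, 0.584018), k3 = (0.543032, 0.585519), k4 = (0.489311, 0.517591); V <- V + (h/6)(k1 + 2k2 + 2k3 + k4): V^s = -1.2096, V^t = -0.8011
step 3: k1 = (0.489290, 0.517609), k2 = (0.436088, 0.455133), k3 = (0.435508, 0.456566), k4 = (0.386115, 0.401031); V <- V + (h/6)(k1 + 2k2 + 2k3 + k4): V^s = -1.1005, V^t = -0.6868
step 4: k1 = (0.386002, 0.400934), k2 = (0.341311, 0.352463), k3 = (0.340538, 0.353272), k4 = (0.300966, 0.311340); V <- V + (h/6)(k1 + 2k2 + 2k3 + k4): V^s = -1.0150, V^t = -0.5983


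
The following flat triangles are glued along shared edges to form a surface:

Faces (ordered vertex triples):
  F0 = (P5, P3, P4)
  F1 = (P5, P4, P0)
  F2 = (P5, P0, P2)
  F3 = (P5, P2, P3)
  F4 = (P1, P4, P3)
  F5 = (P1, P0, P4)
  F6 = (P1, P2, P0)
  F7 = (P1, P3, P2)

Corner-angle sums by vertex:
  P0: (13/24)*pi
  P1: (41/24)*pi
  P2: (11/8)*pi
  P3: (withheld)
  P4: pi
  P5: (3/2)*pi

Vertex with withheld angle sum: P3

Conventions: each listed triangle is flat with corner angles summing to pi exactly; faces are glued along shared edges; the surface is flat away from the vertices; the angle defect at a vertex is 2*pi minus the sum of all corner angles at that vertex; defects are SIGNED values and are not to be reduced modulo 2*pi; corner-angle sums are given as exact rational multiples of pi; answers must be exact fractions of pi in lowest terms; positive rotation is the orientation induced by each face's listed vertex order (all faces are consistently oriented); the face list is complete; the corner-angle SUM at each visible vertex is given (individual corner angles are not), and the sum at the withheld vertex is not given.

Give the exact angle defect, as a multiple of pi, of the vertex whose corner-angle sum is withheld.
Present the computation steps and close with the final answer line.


V = 6, E = 12, F = 8; chi = V - E + F = 2
Gauss-Bonnet: total defect = 2*pi*chi = 4*pi; visible defects sum to (31/8)*pi

Answer: defect(P3) = pi/8


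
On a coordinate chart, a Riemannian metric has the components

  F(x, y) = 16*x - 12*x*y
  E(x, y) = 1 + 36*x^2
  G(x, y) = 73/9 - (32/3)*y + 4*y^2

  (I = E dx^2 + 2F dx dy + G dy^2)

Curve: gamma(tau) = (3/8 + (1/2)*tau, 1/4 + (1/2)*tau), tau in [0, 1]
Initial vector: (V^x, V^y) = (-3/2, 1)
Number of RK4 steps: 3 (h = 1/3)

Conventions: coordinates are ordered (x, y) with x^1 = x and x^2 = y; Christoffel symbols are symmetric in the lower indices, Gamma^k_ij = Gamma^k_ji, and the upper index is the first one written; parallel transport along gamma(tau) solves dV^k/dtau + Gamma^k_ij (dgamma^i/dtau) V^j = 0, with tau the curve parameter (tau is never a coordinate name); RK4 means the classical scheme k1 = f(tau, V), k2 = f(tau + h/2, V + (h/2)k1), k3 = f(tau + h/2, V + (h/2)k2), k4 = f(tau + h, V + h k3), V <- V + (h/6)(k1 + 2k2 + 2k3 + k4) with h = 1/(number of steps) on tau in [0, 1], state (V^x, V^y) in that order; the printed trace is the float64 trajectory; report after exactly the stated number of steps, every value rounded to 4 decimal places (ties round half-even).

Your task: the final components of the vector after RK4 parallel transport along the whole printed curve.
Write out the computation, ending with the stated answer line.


gamma'(tau) = (1/2, 1/2); f(tau, V)^k = -Gamma^k_ij(gamma(tau)) gamma'^i(tau) V^j; h = 1/3; intermediate values shown to 6 dp
curve data and Christoffel symbols at the stage parameters:
  tau = 0.000000: gamma = (0.375000, 0.250000), gamma' = (0.500000, 0.500000); Gamma_xxx = 1.255003, Gamma_xxy = 0.000000, Gamma_xyy = -0.418334, Gamma_yxx = 1.208522, Gamma_yxy = 0.000000, Gamma_yyy = -0.402841
  tau = 0.166667: gamma = (0.458333, 0.333333), gamma' = (0.500000, 0.500000); Gamma_xxx = 1.313433, Gamma_xxy = 0.000000, Gamma_xyy = -0.437811, Gamma_yxx = 0.955224, Gamma_yxy = 0.000000, Gamma_yyy = -0.318408
  tau = 0.333333: gamma = (0.541667, 0.416667), gamma' = (0.500000, 0.500000); Gamma_xxx = 1.306654, Gamma_xxy = 0.000000, Gamma_xyy = -0.435551, Gamma_yxx = 0.737087, Gamma_yxy = 0.000000, Gamma_yyy = -0.245696
  tau = 0.500000: gamma = (0.625000, 0.500000), gamma' = (0.500000, 0.500000); Gamma_xxx = 1.261191, Gamma_xxy = 0.000000, Gamma_xyy = -0.420397, Gamma_yxx = 0.560529, Gamma_yxy = 0.000000, Gamma_yyy = -0.186843
  tau = 0.666667: gamma = (0.708333, 0.583333), gamma' = (0.500000, 0.500000); Gamma_xxx = 1.196481, Gamma_xxy = 0.000000, Gamma_xyy = -0.398827, Gamma_yxx = 0.422287, Gamma_yxy = 0.000000, Gamma_yyy = -0.140762
  tau = 0.833333: gamma = (0.791667, 0.666667), gamma' = (0.500000, 0.500000); Gamma_xxx = 1.124692, Gamma_xxy = 0.000000, Gamma_xyy = -0.374897, Gamma_yxx = 0.315703, Gamma_yxy = 0.000000, Gamma_yyy = -0.105234
  tau = 1.000000: gamma = (0.875000, 0.750000), gamma' = (0.500000, 0.500000); Gamma_xxx = 1.052680, Gamma_xxy = 0.000000, Gamma_xyy = -0.350893, Gamma_yxx = 0.233929, Gamma_yxy = 0.000000, Gamma_yyy = -0.077976
step 0: V^x = -1.5000, V^y = 1.0000
step 1: k1 = (1.150420, 1.107811), k2 = (1.118481, 0.813441), k3 = (1.111237, 0.808172), k4 = (1.014433, 0.572244); V <- V + (h/6)(k1 + 2k2 + 2k3 + k4): V^x = -1.1320, V^y = 1.2735
step 2: k1 = (1.016897, 0.573634), k2 = (0.894736, 0.397661), k3 = (0.901410, 0.400627), k4 = (0.778032, 0.274599); V <- V + (h/6)(k1 + 2k2 + 2k3 + k4): V^x = -0.8327, V^y = 1.4093
step 3: k1 = (0.779192, 0.275009), k2 = (0.668003, 0.187510), k3 = (0.675690, 0.189667), k4 = (0.578089, 0.128464); V <- V + (h/6)(k1 + 2k2 + 2k3 + k4): V^x = -0.6080, V^y = 1.4737

Answer: V^x = -0.6080, V^y = 1.4737


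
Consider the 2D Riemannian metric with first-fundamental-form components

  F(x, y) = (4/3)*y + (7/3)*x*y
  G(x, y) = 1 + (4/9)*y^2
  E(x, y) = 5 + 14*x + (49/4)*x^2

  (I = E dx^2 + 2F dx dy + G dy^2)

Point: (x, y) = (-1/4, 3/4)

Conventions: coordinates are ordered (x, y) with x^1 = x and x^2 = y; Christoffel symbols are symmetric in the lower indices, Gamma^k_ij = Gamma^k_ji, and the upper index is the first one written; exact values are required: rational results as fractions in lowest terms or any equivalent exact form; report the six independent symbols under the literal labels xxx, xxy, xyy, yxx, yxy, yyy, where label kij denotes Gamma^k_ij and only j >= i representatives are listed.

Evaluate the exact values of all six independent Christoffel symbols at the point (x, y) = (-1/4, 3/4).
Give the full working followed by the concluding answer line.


E = 145/64, F = 9/16, G = 5/4 at the point
E_x = 63/8, E_y = 0, F_x = 7/4, F_y = 3/4, G_x = 0, G_y = 2/3
EG - F^2 = 161/64;  g^inv = (64/161) * [[5/4, -9/16], [-9/16, 145/64]]
first-kind symbols [ij,l] = (1/2)(d_i g_jl + d_j g_il - d_l g_ij): [xx,x] = E_x/2 = 63/16, [xx,y] = F_x - E_y/2 = 7/4, [xy,x] = E_y/2 = 0, [xy,y] = G_x/2 = 0, [yy,x] = F_y - G_x/2 = 3/4, [yy,y] = G_y/2 = 1/3
Gamma^x_ij = (G*[ij,x] - F*[ij,y])/(EG - F^2), Gamma^y_ij = (E*[ij,y] - F*[ij,x])/(EG - F^2)

Answer: Gamma_xxx = 36/23, Gamma_xxy = 0, Gamma_xyy = 48/161, Gamma_yxx = 16/23, Gamma_yxy = 0, Gamma_yyy = 64/483


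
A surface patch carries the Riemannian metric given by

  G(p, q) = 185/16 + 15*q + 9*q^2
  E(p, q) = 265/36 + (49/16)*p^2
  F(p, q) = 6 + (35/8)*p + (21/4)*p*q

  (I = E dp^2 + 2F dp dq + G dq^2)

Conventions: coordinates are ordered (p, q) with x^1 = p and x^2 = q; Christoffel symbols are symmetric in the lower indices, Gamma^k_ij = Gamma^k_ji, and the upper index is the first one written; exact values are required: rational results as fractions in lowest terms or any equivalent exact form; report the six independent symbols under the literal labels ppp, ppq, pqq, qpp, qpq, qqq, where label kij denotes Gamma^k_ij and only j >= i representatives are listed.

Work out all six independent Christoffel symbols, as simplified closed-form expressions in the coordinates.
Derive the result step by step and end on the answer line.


E = 265/36 + (49/16)*p^2; F = 6 + (35/8)*p + (21/4)*p*q; G = 185/16 + 15*q + 9*q^2
Gamma^k_ij = (1/2) g^{kl} (d_i g_jl + d_j g_il - d_l g_ij), with g^inv = (1/(EG-F^2)) [[G, -F], [-F, E]]
first partials: E_p = (49/8)*p, E_q = 0, F_p = 35/8 + (21/4)*q, F_q = (21/4)*p, G_p = 0, G_q = 15 + 18*q
D = EG - F^2 = 28289/576 + (1325/12)*q - (105/2)*p + (265/4)*q^2 - 63*p*q + (4165/256)*p^2
expanded: Gamma^p_pp = (G E_p - 2F F_p + F E_q)/(2D), Gamma^p_pq = (G E_q - F G_p)/(2D), Gamma^p_qq = (2G F_q - G G_p - F G_q)/(2D), Gamma^q_pp = (2E F_p - E E_q - F E_p)/(2D), Gamma^q_pq = (E G_p - F E_q)/(2D), Gamma^q_qq = (E G_q - 2F F_q + F G_p)/(2D); substitute and cancel common factors

Answer: Gamma_ppp = (37485*p - 72576*q - 60480)/(37485*p^2 - 145152*p*q - 120960*p + 152640*q^2 + 254400*q + 113156), Gamma_ppq = 0, Gamma_pqq = (64260*p - 124416*q - 103680)/(37485*p^2 - 145152*p*q - 120960*p + 152640*q^2 + 254400*q + 113156), Gamma_qpp = (-42336*p + 89040*q + 74200)/(37485*p^2 - 145152*p*q - 120960*p + 152640*q^2 + 254400*q + 113156), Gamma_qpq = 0, Gamma_qqq = (-72576*p + 152640*q + 127200)/(37485*p^2 - 145152*p*q - 120960*p + 152640*q^2 + 254400*q + 113156)


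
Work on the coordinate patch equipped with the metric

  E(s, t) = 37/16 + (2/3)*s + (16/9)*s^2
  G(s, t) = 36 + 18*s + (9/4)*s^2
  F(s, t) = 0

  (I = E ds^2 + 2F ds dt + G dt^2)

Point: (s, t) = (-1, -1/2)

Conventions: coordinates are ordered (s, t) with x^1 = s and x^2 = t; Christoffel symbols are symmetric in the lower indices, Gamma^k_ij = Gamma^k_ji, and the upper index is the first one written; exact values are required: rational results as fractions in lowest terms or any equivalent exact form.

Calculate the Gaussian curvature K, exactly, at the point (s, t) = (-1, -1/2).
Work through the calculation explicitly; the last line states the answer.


E = 493/144, F = 0, G = 81/4, EG - F^2 = 4437/64 at the point
E_s = -26/9, E_t = 0, F_s = 0, F_t = 0, G_s = 27/2, G_t = 0
E_tt = 0, F_st = 0, G_ss = 9/2
Brioschi: K = (det M1 - det M2) / (EG - F^2)^2 with the standard first/second-derivative matrices M1, M2.
M1 = [[-E_tt/2 + F_st - G_ss/2, E_s/2, F_s - E_t/2], [F_t - G_s/2, E, F], [G_t/2, F, G]] = [[-9/4, -13/9, 0], [-27/4, 493/144, 0], [0, 0, 81/4]]; det M1 = -90477/256
M2 = [[0, E_t/2, G_s/2], [E_t/2, E, F], [G_s/2, F, G]] = [[0, 0, 27/4], [0, 493/144, 0], [27/4, 0, 81/4]]; det M2 = -39933/256
det M1 - det M2 = -3159/16; K = -3159/16 / (4437/64)^2 = -9984/243049

Answer: K = -9984/243049


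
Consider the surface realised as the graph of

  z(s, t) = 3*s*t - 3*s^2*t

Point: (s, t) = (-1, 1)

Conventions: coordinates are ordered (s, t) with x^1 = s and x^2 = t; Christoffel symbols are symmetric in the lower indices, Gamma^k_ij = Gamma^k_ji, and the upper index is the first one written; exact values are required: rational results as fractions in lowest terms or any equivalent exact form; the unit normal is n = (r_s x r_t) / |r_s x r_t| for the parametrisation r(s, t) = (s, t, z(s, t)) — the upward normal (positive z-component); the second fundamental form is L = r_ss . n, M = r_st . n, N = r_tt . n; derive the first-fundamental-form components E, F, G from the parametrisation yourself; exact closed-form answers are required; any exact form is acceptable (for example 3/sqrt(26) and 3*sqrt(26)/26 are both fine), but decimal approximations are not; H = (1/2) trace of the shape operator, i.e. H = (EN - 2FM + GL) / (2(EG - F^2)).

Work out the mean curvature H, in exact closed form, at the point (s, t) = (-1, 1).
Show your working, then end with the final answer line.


z_s = 9, z_t = -6, z_ss = -6, z_st = 9, z_tt = 0
E = 82, F = -54, G = 37; answer radicand W^2 = 118
unnormalised second-form numerators: l = -6, m = 9, n = 0; L = l/sqrt(118), and similarly M = m/sqrt(W^2), N = n/sqrt(W^2)
H = (E*n - 2*F*m + G*l) / (2*(EG - F^2)*sqrt(W^2)); E*n - 2*F*m + G*l = 750, EG - F^2 = 118, so H = (375/118)/sqrt(118)

Answer: H = 375*sqrt(118)/13924


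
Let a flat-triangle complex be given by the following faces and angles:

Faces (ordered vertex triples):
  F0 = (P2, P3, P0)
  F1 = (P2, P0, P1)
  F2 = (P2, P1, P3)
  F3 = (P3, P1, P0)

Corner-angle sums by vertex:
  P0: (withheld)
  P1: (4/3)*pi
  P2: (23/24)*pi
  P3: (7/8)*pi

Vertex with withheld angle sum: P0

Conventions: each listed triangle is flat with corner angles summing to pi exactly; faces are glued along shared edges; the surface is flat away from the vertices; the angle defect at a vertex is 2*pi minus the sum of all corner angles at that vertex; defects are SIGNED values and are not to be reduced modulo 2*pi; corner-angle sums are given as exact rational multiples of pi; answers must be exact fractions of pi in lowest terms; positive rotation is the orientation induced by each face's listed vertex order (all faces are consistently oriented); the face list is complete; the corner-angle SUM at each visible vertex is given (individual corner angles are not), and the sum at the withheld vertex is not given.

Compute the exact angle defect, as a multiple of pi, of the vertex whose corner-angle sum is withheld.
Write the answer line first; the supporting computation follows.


Answer: defect(P0) = (7/6)*pi

V = 4, E = 6, F = 4; chi = V - E + F = 2
Gauss-Bonnet: total defect = 2*pi*chi = 4*pi; visible defects sum to (17/6)*pi


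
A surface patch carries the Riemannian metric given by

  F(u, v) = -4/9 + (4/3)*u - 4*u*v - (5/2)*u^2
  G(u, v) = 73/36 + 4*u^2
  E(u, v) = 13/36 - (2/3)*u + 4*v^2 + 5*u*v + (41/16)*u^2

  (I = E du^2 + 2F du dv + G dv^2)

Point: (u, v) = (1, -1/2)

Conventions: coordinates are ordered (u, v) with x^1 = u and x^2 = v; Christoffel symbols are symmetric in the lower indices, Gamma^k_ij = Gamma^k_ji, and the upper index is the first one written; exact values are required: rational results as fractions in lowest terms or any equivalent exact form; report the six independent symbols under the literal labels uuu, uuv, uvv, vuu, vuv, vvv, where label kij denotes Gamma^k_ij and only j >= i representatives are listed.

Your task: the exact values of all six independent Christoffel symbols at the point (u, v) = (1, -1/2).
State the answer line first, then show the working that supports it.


Answer: Gamma_uuu = 185/121, Gamma_uuv = 40/121, Gamma_uvv = -3968/363, Gamma_vuu = -388/847, Gamma_vuv = 544/847, Gamma_vvv = 256/363

E = 109/144, F = 7/18, G = 217/36 at the point
E_u = 47/24, E_v = 1, F_u = -5/3, F_v = -4, G_u = 8, G_v = 0
EG - F^2 = 847/192;  g^inv = (192/847) * [[217/36, -7/18], [-7/18, 109/144]]
first-kind symbols [ij,l] = (1/2)(d_i g_jl + d_j g_il - d_l g_ij): [uu,u] = E_u/2 = 47/48, [uu,v] = F_u - E_v/2 = -13/6, [uv,u] = E_v/2 = 1/2, [uv,v] = G_u/2 = 4, [vv,u] = F_v - G_u/2 = -8, [vv,v] = G_v/2 = 0
Gamma^u_ij = (G*[ij,u] - F*[ij,v])/(EG - F^2), Gamma^v_ij = (E*[ij,v] - F*[ij,u])/(EG - F^2)


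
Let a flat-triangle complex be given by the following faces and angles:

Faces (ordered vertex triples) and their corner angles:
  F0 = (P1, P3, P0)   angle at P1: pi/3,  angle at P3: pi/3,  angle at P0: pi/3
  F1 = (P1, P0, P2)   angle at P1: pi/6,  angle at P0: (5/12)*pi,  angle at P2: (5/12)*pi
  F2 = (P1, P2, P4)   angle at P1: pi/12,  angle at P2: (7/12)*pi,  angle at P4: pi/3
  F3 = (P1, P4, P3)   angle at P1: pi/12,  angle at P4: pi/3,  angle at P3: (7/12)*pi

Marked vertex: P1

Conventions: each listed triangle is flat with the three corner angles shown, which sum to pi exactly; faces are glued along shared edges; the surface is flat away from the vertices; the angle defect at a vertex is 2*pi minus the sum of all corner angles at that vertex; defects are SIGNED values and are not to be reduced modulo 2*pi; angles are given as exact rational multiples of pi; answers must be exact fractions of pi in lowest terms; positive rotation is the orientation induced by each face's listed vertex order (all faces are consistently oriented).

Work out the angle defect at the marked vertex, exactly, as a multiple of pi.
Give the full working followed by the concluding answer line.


Sum of corner angles at P1: (2/3)*pi
defect = 2*pi - (2/3)*pi

Answer: defect(P1) = (4/3)*pi


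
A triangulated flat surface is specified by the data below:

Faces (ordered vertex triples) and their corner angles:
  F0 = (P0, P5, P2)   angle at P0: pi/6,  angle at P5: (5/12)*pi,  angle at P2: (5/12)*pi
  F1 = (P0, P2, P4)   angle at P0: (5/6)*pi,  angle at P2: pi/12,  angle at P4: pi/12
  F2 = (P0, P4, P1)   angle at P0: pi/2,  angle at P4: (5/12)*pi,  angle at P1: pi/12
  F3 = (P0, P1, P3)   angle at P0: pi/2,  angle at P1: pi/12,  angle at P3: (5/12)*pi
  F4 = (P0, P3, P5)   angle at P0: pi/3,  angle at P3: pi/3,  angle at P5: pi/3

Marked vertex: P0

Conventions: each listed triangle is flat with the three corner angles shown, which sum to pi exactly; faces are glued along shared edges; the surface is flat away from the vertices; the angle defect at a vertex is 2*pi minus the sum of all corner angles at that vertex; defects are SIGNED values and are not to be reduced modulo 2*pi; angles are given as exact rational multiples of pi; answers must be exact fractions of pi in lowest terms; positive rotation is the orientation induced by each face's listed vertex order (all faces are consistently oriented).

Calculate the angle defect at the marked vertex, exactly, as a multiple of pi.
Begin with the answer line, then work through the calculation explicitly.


Answer: defect(P0) = -pi/3

Sum of corner angles at P0: (7/3)*pi
defect = 2*pi - (7/3)*pi


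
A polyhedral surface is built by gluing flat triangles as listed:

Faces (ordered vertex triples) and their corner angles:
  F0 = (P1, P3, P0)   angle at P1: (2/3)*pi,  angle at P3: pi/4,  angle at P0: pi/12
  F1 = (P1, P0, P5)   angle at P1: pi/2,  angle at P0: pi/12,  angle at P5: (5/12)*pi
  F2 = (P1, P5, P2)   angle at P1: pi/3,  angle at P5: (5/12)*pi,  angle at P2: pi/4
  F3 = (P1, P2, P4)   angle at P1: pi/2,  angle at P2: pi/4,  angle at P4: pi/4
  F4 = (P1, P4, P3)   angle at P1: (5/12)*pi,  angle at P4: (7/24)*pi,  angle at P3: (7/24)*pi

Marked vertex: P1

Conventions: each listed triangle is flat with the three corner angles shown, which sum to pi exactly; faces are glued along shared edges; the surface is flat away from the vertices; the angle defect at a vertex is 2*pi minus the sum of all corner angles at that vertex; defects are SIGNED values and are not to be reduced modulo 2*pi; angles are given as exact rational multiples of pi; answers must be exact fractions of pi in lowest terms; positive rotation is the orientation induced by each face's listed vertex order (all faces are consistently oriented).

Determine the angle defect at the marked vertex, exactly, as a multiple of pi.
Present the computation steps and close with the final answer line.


Sum of corner angles at P1: (29/12)*pi
defect = 2*pi - (29/12)*pi

Answer: defect(P1) = (-5/12)*pi


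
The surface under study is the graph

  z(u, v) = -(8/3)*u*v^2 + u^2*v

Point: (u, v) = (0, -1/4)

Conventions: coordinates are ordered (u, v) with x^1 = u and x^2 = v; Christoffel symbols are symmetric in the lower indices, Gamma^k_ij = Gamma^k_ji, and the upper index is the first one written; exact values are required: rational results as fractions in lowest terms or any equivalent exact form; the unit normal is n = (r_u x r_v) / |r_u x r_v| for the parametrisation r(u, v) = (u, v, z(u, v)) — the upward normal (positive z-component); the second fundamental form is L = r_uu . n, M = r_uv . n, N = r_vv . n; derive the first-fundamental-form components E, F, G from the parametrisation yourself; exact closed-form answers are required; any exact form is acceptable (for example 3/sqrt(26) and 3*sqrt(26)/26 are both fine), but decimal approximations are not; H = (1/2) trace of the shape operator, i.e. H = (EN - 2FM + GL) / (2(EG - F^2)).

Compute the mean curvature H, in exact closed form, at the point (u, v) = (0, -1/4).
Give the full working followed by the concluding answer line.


z_u = -1/6, z_v = 0, z_uu = -1/2, z_uv = 4/3, z_vv = 0
E = 37/36, F = 0, G = 1; answer radicand W^2 = 37/36
unnormalised second-form numerators: l = -1/2, m = 4/3, n = 0; L = l/sqrt(37/36), and similarly M = m/sqrt(W^2), N = n/sqrt(W^2)
H = (E*n - 2*F*m + G*l) / (2*(EG - F^2)*sqrt(W^2)); E*n - 2*F*m + G*l = -1/2, EG - F^2 = 37/36, so H = (-9/37)/sqrt(37/36)

Answer: H = -54*sqrt(37)/1369


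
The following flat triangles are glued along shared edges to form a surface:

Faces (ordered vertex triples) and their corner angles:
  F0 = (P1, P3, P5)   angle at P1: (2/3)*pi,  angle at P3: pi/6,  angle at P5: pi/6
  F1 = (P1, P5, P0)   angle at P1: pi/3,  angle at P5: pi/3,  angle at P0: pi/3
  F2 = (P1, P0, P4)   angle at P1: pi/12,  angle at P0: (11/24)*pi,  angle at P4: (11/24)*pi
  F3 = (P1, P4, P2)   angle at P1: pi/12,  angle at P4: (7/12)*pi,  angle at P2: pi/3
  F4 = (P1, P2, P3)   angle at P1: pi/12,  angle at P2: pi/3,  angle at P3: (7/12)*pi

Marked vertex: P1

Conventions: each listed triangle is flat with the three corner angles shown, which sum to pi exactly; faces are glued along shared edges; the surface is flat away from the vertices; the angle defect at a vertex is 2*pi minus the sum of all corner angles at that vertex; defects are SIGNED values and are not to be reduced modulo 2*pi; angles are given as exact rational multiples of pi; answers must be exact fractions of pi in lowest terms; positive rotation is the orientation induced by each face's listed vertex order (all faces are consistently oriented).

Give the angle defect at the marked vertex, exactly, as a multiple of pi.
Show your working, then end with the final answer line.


Sum of corner angles at P1: (5/4)*pi
defect = 2*pi - (5/4)*pi

Answer: defect(P1) = (3/4)*pi


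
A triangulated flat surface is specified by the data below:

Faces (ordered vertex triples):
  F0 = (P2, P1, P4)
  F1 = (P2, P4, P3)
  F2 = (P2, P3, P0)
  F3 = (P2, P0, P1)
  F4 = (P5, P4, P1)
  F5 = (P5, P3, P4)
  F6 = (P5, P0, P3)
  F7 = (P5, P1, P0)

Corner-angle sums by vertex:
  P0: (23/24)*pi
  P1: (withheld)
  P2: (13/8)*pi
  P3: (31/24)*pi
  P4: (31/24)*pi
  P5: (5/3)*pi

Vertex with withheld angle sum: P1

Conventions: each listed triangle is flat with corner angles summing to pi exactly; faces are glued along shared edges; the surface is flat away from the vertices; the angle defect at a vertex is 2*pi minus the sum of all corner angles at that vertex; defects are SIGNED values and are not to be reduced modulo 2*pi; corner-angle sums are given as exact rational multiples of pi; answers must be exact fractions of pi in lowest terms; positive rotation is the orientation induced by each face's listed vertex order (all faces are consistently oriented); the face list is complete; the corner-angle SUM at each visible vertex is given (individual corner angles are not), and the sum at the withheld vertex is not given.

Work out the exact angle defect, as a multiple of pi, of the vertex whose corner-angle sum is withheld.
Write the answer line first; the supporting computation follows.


Answer: defect(P1) = (5/6)*pi

V = 6, E = 12, F = 8; chi = V - E + F = 2
Gauss-Bonnet: total defect = 2*pi*chi = 4*pi; visible defects sum to (19/6)*pi


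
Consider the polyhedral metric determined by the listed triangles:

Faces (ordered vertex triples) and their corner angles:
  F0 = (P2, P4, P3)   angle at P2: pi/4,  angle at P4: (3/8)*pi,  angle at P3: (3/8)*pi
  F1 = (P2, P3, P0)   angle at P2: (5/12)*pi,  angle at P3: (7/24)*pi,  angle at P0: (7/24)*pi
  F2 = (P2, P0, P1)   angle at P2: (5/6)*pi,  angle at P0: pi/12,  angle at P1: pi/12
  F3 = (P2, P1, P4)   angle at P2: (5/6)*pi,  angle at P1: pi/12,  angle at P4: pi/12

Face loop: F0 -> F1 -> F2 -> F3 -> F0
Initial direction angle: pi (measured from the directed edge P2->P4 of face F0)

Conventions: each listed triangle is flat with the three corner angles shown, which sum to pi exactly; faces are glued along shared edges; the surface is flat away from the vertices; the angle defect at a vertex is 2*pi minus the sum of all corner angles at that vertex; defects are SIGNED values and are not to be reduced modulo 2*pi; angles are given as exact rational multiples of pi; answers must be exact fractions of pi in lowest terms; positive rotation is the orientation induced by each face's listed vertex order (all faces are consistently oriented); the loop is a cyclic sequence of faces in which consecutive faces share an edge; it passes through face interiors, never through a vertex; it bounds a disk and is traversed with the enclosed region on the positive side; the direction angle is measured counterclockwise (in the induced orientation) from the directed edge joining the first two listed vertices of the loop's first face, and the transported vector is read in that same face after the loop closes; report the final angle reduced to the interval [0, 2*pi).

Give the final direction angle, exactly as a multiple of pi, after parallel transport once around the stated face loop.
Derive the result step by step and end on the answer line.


enclosed vertex P2: corner angles sum to (7/3)*pi, defect = 2*pi - (7/3)*pi = -pi/3
the final direction is the initial angle plus the enclosed defects, taken mod 2*pi in the induced orientation
final angle = pi - pi/3 = (2/3)*pi (mod 2*pi)

Answer: final direction angle = (2/3)*pi


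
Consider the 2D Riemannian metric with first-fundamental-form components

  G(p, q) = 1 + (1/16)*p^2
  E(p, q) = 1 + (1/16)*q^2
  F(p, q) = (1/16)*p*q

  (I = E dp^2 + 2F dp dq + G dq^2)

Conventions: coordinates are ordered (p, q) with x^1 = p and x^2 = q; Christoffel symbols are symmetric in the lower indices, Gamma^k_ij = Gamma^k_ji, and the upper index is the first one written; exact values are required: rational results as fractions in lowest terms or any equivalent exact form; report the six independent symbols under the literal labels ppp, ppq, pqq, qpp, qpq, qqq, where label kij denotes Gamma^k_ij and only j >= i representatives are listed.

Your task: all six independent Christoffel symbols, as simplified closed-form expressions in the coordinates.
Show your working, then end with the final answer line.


E = 1 + (1/16)*q^2; F = (1/16)*p*q; G = 1 + (1/16)*p^2
Gamma^k_ij = (1/2) g^{kl} (d_i g_jl + d_j g_il - d_l g_ij), with g^inv = (1/(EG-F^2)) [[G, -F], [-F, E]]
first partials: E_p = 0, E_q = (1/8)*q, F_p = (1/16)*q, F_q = (1/16)*p, G_p = (1/8)*p, G_q = 0
D = EG - F^2 = 1 + (1/16)*q^2 + (1/16)*p^2
expanded: Gamma^p_pp = (G E_p - 2F F_p + F E_q)/(2D), Gamma^p_pq = (G E_q - F G_p)/(2D), Gamma^p_qq = (2G F_q - G G_p - F G_q)/(2D), Gamma^q_pp = (2E F_p - E E_q - F E_p)/(2D), Gamma^q_pq = (E G_p - F E_q)/(2D), Gamma^q_qq = (E G_q - 2F F_q + F G_p)/(2D); substitute and cancel common factors

Answer: Gamma_ppp = 0, Gamma_ppq = q/(p^2 + q^2 + 16), Gamma_pqq = 0, Gamma_qpp = 0, Gamma_qpq = p/(p^2 + q^2 + 16), Gamma_qqq = 0


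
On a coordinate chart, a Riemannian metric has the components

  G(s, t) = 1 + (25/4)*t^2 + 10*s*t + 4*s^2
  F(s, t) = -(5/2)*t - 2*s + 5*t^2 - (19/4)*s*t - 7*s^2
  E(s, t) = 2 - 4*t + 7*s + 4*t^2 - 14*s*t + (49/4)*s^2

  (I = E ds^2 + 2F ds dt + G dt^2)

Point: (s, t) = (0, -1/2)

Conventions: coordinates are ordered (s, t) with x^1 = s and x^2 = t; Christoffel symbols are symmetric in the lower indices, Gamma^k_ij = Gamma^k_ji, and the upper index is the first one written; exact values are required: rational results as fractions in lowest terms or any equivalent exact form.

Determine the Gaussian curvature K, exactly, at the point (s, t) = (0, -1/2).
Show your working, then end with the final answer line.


E = 5, F = 5/2, G = 41/16, EG - F^2 = 105/16 at the point
E_s = 14, E_t = -8, F_s = 3/8, F_t = -15/2, G_s = -5, G_t = -25/4
E_tt = 8, F_st = -19/4, G_ss = 8
K follows from Brioschi's formula, (det M1 - det M2)/(EG - F^2)^2.
M1 = [[-E_tt/2 + F_st - G_ss/2, E_s/2, F_s - E_t/2], [F_t - G_s/2, E, F], [G_t/2, F, G]] = [[-51/4, 7, 35/8], [-5, 5, 5/2], [-25/8, 5/2, 41/16]]; det M1 = -35
M2 = [[0, E_t/2, G_s/2], [E_t/2, E, F], [G_s/2, F, G]] = [[0, -4, -5/2], [-4, 5, 5/2], [-5/2, 5/2, 41/16]]; det M2 = -89/4
det M1 - det M2 = -51/4; K = -51/4 / (105/16)^2 = -1088/3675

Answer: K = -1088/3675


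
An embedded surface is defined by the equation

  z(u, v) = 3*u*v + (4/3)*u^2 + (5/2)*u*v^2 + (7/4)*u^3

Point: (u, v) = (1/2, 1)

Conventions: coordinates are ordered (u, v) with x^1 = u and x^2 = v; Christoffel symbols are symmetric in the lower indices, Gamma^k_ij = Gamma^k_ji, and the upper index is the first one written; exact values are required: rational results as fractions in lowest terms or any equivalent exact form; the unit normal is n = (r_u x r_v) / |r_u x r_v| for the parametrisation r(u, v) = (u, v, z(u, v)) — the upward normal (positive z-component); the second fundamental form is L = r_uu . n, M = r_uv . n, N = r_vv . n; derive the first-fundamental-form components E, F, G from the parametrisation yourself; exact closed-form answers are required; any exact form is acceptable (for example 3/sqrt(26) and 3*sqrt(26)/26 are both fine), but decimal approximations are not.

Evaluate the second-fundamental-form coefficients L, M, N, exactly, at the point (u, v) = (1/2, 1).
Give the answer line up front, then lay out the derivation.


Answer: L = 380*sqrt(192049)/192049, M = 384*sqrt(192049)/192049, N = 120*sqrt(192049)/192049

z_u = 391/48, z_v = 4, z_uu = 95/12, z_uv = 8, z_vv = 5/2
E = 155185/2304, F = 391/12, G = 17; answer radicand W^2 = 192049/2304
unnormalised second-form numerators: l = 95/12, m = 8, n = 5/2; L = l/sqrt(192049/2304), and similarly M = m/sqrt(W^2), N = n/sqrt(W^2)


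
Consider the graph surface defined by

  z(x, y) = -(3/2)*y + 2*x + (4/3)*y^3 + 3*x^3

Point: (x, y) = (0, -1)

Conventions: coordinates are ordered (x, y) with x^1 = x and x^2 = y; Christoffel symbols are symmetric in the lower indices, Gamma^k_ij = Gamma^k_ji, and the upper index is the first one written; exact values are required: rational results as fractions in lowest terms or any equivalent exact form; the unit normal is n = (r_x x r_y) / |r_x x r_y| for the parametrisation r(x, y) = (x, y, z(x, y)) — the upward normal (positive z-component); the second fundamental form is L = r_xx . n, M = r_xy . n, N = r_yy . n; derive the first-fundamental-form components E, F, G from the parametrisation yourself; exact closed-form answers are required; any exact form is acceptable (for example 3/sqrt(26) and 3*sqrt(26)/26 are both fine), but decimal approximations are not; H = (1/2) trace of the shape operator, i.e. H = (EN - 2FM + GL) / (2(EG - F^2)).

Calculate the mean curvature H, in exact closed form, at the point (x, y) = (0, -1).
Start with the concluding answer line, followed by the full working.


Answer: H = -32*sqrt(5)/135

z_x = 2, z_y = 5/2, z_xx = 0, z_xy = 0, z_yy = -8
E = 5, F = 5, G = 29/4; answer radicand W^2 = 45/4
unnormalised second-form numerators: l = 0, m = 0, n = -8; L = l/sqrt(45/4), and similarly M = m/sqrt(W^2), N = n/sqrt(W^2)
H = (E*n - 2*F*m + G*l) / (2*(EG - F^2)*sqrt(W^2)); E*n - 2*F*m + G*l = -40, EG - F^2 = 45/4, so H = (-16/9)/sqrt(45/4)


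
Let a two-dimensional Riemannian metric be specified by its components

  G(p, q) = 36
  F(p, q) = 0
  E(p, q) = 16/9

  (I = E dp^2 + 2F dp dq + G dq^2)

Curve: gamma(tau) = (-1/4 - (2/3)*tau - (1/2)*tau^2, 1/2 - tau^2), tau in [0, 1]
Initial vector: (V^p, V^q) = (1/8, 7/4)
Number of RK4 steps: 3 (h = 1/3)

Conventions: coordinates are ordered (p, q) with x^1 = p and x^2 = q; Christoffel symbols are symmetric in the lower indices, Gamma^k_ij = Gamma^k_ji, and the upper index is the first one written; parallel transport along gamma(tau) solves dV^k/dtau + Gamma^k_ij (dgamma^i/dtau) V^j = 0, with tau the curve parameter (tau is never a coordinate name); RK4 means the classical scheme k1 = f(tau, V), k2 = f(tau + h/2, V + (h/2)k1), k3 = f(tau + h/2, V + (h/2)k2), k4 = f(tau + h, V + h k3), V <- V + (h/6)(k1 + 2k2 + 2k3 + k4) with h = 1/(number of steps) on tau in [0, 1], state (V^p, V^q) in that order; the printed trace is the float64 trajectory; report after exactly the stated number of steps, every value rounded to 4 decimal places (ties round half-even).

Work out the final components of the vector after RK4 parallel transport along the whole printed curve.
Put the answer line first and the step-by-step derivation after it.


Answer: V^p = 0.1250, V^q = 1.7500

gamma'(tau) = (-2/3 - tau, -2*tau); f(tau, V)^k = -Gamma^k_ij(gamma(tau)) gamma'^i(tau) V^j; h = 1/3; intermediate values shown to 6 dp
curve data and Christoffel symbols at the stage parameters:
  tau = 0.000000: gamma = (-0.250000, 0.500000), gamma' = (-0.666667, 0.000000); Gamma_ppp = 0.000000, Gamma_ppq = 0.000000, Gamma_pqq = 0.000000, Gamma_qpp = 0.000000, Gamma_qpq = 0.000000, Gamma_qqq = 0.000000
  tau = 0.166667: gamma = (-0.375000, 0.472222), gamma' = (-0.833333, -0.333333); Gamma_ppp = 0.000000, Gamma_ppq = 0.000000, Gamma_pqq = 0.000000, Gamma_qpp = 0.000000, Gamma_qpq = 0.000000, Gamma_qqq = 0.000000
  tau = 0.333333: gamma = (-0.527778, 0.388889), gamma' = (-1.000000, -0.666667); Gamma_ppp = 0.000000, Gamma_ppq = 0.000000, Gamma_pqq = 0.000000, Gamma_qpp = 0.000000, Gamma_qpq = 0.000000, Gamma_qqq = 0.000000
  tau = 0.500000: gamma = (-0.708333, 0.250000), gamma' = (-1.166667, -1.000000); Gamma_ppp = 0.000000, Gamma_ppq = 0.000000, Gamma_pqq = 0.000000, Gamma_qpp = 0.000000, Gamma_qpq = 0.000000, Gamma_qqq = 0.000000
  tau = 0.666667: gamma = (-0.916667, 0.055556), gamma' = (-1.333333, -1.333333); Gamma_ppp = 0.000000, Gamma_ppq = 0.000000, Gamma_pqq = 0.000000, Gamma_qpp = 0.000000, Gamma_qpq = 0.000000, Gamma_qqq = 0.000000
  tau = 0.833333: gamma = (-1.152778, -0.194444), gamma' = (-1.500000, -1.666667); Gamma_ppp = 0.000000, Gamma_ppq = 0.000000, Gamma_pqq = 0.000000, Gamma_qpp = 0.000000, Gamma_qpq = 0.000000, Gamma_qqq = 0.000000
  tau = 1.000000: gamma = (-1.416667, -0.500000), gamma' = (-1.666667, -2.000000); Gamma_ppp = 0.000000, Gamma_ppq = 0.000000, Gamma_pqq = 0.000000, Gamma_qpp = 0.000000, Gamma_qpq = 0.000000, Gamma_qqq = 0.000000
step 0: V^p = 0.1250, V^q = 1.7500
step 1: k1 = (0.000000, 0.000000), k2 = (0.000000, 0.000000), k3 = (0.000000, 0.000000), k4 = (0.000000, 0.000000); V <- V + (h/6)(k1 + 2k2 + 2k3 + k4): V^p = 0.1250, V^q = 1.7500
step 2: k1 = (0.000000, 0.000000), k2 = (0.000000, 0.000000), k3 = (0.000000, 0.000000), k4 = (0.000000, 0.000000); V <- V + (h/6)(k1 + 2k2 + 2k3 + k4): V^p = 0.1250, V^q = 1.7500
step 3: k1 = (0.000000, 0.000000), k2 = (0.000000, 0.000000), k3 = (0.000000, 0.000000), k4 = (0.000000, 0.000000); V <- V + (h/6)(k1 + 2k2 + 2k3 + k4): V^p = 0.1250, V^q = 1.7500
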